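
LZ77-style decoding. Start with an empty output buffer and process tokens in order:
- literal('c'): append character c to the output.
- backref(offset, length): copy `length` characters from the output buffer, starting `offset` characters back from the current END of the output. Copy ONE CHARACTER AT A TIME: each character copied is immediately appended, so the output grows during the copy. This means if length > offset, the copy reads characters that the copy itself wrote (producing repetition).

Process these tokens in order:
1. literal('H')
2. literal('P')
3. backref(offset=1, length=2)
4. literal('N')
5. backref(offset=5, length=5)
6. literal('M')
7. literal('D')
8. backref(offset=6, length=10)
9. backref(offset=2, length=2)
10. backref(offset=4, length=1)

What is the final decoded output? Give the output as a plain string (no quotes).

Token 1: literal('H'). Output: "H"
Token 2: literal('P'). Output: "HP"
Token 3: backref(off=1, len=2) (overlapping!). Copied 'PP' from pos 1. Output: "HPPP"
Token 4: literal('N'). Output: "HPPPN"
Token 5: backref(off=5, len=5). Copied 'HPPPN' from pos 0. Output: "HPPPNHPPPN"
Token 6: literal('M'). Output: "HPPPNHPPPNM"
Token 7: literal('D'). Output: "HPPPNHPPPNMD"
Token 8: backref(off=6, len=10) (overlapping!). Copied 'PPPNMDPPPN' from pos 6. Output: "HPPPNHPPPNMDPPPNMDPPPN"
Token 9: backref(off=2, len=2). Copied 'PN' from pos 20. Output: "HPPPNHPPPNMDPPPNMDPPPNPN"
Token 10: backref(off=4, len=1). Copied 'P' from pos 20. Output: "HPPPNHPPPNMDPPPNMDPPPNPNP"

Answer: HPPPNHPPPNMDPPPNMDPPPNPNP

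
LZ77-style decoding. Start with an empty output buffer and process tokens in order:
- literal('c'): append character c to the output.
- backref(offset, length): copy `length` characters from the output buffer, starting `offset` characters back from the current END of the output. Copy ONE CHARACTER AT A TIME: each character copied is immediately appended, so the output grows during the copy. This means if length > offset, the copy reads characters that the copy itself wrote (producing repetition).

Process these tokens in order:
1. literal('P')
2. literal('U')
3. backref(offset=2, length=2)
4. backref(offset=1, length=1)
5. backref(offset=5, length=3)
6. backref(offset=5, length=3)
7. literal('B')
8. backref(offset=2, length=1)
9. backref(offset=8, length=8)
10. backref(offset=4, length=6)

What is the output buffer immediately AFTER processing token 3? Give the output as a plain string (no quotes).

Answer: PUPU

Derivation:
Token 1: literal('P'). Output: "P"
Token 2: literal('U'). Output: "PU"
Token 3: backref(off=2, len=2). Copied 'PU' from pos 0. Output: "PUPU"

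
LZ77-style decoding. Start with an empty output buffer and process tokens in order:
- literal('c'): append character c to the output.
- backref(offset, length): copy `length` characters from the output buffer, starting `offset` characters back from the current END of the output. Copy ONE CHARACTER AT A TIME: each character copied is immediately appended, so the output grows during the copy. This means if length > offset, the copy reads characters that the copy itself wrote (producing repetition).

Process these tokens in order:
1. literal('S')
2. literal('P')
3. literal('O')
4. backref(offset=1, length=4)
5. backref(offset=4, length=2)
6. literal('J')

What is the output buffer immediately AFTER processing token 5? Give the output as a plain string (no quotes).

Token 1: literal('S'). Output: "S"
Token 2: literal('P'). Output: "SP"
Token 3: literal('O'). Output: "SPO"
Token 4: backref(off=1, len=4) (overlapping!). Copied 'OOOO' from pos 2. Output: "SPOOOOO"
Token 5: backref(off=4, len=2). Copied 'OO' from pos 3. Output: "SPOOOOOOO"

Answer: SPOOOOOOO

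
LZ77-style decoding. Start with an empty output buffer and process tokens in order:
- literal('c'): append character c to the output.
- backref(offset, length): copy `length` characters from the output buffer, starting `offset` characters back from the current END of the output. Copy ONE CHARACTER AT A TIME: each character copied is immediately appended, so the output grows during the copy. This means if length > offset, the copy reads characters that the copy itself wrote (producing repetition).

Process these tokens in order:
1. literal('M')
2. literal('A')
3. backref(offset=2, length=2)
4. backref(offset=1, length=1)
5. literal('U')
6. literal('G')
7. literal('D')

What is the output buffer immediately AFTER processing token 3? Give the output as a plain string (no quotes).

Token 1: literal('M'). Output: "M"
Token 2: literal('A'). Output: "MA"
Token 3: backref(off=2, len=2). Copied 'MA' from pos 0. Output: "MAMA"

Answer: MAMA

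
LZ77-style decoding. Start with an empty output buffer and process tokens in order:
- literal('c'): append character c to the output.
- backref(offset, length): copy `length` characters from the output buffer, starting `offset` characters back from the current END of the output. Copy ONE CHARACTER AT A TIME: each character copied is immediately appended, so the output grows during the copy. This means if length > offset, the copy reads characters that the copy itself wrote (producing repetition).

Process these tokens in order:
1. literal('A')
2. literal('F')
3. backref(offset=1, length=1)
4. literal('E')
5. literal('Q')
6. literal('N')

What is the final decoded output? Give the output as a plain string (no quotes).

Token 1: literal('A'). Output: "A"
Token 2: literal('F'). Output: "AF"
Token 3: backref(off=1, len=1). Copied 'F' from pos 1. Output: "AFF"
Token 4: literal('E'). Output: "AFFE"
Token 5: literal('Q'). Output: "AFFEQ"
Token 6: literal('N'). Output: "AFFEQN"

Answer: AFFEQN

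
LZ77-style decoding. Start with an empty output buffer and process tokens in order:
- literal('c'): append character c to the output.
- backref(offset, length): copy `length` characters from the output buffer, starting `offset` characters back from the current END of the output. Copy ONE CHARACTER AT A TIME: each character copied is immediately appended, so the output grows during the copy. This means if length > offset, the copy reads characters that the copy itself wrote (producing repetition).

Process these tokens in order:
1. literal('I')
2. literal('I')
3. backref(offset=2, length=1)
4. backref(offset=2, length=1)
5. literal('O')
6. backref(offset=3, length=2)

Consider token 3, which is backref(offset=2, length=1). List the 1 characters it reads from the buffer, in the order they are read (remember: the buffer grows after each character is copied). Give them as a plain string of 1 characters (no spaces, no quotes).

Answer: I

Derivation:
Token 1: literal('I'). Output: "I"
Token 2: literal('I'). Output: "II"
Token 3: backref(off=2, len=1). Buffer before: "II" (len 2)
  byte 1: read out[0]='I', append. Buffer now: "III"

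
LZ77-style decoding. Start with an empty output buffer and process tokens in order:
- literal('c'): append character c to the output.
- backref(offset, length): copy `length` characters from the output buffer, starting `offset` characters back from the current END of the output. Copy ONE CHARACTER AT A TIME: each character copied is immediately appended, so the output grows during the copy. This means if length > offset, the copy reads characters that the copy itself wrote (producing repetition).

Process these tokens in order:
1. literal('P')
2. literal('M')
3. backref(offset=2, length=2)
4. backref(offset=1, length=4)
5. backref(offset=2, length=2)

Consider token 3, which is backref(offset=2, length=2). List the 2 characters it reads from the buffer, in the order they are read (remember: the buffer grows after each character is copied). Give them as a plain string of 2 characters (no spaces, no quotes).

Answer: PM

Derivation:
Token 1: literal('P'). Output: "P"
Token 2: literal('M'). Output: "PM"
Token 3: backref(off=2, len=2). Buffer before: "PM" (len 2)
  byte 1: read out[0]='P', append. Buffer now: "PMP"
  byte 2: read out[1]='M', append. Buffer now: "PMPM"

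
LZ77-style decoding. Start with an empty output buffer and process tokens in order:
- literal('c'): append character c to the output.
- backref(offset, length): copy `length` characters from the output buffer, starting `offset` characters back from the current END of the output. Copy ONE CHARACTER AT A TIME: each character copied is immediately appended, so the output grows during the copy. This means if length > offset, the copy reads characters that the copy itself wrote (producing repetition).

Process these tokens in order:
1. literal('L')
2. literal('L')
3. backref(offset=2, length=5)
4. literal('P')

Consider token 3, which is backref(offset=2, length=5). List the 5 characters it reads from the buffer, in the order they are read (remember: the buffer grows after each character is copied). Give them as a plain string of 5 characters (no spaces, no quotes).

Token 1: literal('L'). Output: "L"
Token 2: literal('L'). Output: "LL"
Token 3: backref(off=2, len=5). Buffer before: "LL" (len 2)
  byte 1: read out[0]='L', append. Buffer now: "LLL"
  byte 2: read out[1]='L', append. Buffer now: "LLLL"
  byte 3: read out[2]='L', append. Buffer now: "LLLLL"
  byte 4: read out[3]='L', append. Buffer now: "LLLLLL"
  byte 5: read out[4]='L', append. Buffer now: "LLLLLLL"

Answer: LLLLL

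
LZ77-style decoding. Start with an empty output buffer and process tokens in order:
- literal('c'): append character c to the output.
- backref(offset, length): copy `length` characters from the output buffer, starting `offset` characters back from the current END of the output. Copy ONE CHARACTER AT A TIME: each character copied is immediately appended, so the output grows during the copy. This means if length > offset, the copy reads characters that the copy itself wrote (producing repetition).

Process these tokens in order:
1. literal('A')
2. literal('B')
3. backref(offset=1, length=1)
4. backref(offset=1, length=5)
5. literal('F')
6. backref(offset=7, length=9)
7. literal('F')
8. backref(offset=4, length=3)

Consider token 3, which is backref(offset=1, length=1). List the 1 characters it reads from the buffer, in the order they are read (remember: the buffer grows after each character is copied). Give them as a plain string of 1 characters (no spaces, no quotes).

Answer: B

Derivation:
Token 1: literal('A'). Output: "A"
Token 2: literal('B'). Output: "AB"
Token 3: backref(off=1, len=1). Buffer before: "AB" (len 2)
  byte 1: read out[1]='B', append. Buffer now: "ABB"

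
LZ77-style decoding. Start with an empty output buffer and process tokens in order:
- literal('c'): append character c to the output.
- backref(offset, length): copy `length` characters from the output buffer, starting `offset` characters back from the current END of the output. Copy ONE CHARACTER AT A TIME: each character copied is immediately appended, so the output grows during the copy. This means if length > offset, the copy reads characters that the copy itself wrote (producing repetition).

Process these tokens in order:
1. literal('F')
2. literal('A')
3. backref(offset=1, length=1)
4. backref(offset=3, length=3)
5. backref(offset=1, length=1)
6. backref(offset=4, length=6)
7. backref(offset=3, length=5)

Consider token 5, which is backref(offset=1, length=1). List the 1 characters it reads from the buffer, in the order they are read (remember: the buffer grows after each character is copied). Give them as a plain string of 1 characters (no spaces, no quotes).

Answer: A

Derivation:
Token 1: literal('F'). Output: "F"
Token 2: literal('A'). Output: "FA"
Token 3: backref(off=1, len=1). Copied 'A' from pos 1. Output: "FAA"
Token 4: backref(off=3, len=3). Copied 'FAA' from pos 0. Output: "FAAFAA"
Token 5: backref(off=1, len=1). Buffer before: "FAAFAA" (len 6)
  byte 1: read out[5]='A', append. Buffer now: "FAAFAAA"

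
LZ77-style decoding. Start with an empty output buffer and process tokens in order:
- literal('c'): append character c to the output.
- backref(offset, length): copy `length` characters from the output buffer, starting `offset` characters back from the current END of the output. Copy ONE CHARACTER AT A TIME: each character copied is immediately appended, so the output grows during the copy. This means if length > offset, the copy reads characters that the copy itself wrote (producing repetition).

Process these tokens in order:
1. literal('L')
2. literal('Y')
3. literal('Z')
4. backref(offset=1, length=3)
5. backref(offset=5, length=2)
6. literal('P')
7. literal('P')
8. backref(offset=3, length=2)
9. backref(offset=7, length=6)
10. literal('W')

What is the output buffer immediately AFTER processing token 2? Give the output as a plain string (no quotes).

Answer: LY

Derivation:
Token 1: literal('L'). Output: "L"
Token 2: literal('Y'). Output: "LY"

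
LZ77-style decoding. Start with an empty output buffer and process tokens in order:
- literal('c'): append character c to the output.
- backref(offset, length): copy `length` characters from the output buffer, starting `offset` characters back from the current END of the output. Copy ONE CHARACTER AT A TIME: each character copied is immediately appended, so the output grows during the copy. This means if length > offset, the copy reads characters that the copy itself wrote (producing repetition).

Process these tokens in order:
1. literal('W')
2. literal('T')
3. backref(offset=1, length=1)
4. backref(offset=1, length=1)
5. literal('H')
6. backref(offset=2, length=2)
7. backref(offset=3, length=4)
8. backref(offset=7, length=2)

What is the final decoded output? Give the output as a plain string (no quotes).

Answer: WTTTHTHHTHHHT

Derivation:
Token 1: literal('W'). Output: "W"
Token 2: literal('T'). Output: "WT"
Token 3: backref(off=1, len=1). Copied 'T' from pos 1. Output: "WTT"
Token 4: backref(off=1, len=1). Copied 'T' from pos 2. Output: "WTTT"
Token 5: literal('H'). Output: "WTTTH"
Token 6: backref(off=2, len=2). Copied 'TH' from pos 3. Output: "WTTTHTH"
Token 7: backref(off=3, len=4) (overlapping!). Copied 'HTHH' from pos 4. Output: "WTTTHTHHTHH"
Token 8: backref(off=7, len=2). Copied 'HT' from pos 4. Output: "WTTTHTHHTHHHT"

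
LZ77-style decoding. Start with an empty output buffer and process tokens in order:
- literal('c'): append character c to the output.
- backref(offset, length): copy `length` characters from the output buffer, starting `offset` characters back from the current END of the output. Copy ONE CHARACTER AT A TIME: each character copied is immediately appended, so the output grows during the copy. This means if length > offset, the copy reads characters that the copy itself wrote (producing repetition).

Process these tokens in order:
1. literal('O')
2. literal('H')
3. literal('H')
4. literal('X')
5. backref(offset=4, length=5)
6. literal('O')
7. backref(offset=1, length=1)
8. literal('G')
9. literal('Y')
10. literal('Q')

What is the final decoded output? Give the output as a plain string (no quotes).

Token 1: literal('O'). Output: "O"
Token 2: literal('H'). Output: "OH"
Token 3: literal('H'). Output: "OHH"
Token 4: literal('X'). Output: "OHHX"
Token 5: backref(off=4, len=5) (overlapping!). Copied 'OHHXO' from pos 0. Output: "OHHXOHHXO"
Token 6: literal('O'). Output: "OHHXOHHXOO"
Token 7: backref(off=1, len=1). Copied 'O' from pos 9. Output: "OHHXOHHXOOO"
Token 8: literal('G'). Output: "OHHXOHHXOOOG"
Token 9: literal('Y'). Output: "OHHXOHHXOOOGY"
Token 10: literal('Q'). Output: "OHHXOHHXOOOGYQ"

Answer: OHHXOHHXOOOGYQ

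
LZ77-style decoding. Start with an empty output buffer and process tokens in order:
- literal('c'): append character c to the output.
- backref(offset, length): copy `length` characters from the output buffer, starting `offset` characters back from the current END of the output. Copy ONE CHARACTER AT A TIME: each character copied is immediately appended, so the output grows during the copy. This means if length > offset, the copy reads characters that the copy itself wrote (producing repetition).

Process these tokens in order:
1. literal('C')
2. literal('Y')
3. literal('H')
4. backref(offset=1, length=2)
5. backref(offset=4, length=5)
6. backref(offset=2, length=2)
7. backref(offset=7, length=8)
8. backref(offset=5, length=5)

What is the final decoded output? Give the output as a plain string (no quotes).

Token 1: literal('C'). Output: "C"
Token 2: literal('Y'). Output: "CY"
Token 3: literal('H'). Output: "CYH"
Token 4: backref(off=1, len=2) (overlapping!). Copied 'HH' from pos 2. Output: "CYHHH"
Token 5: backref(off=4, len=5) (overlapping!). Copied 'YHHHY' from pos 1. Output: "CYHHHYHHHY"
Token 6: backref(off=2, len=2). Copied 'HY' from pos 8. Output: "CYHHHYHHHYHY"
Token 7: backref(off=7, len=8) (overlapping!). Copied 'YHHHYHYY' from pos 5. Output: "CYHHHYHHHYHYYHHHYHYY"
Token 8: backref(off=5, len=5). Copied 'HYHYY' from pos 15. Output: "CYHHHYHHHYHYYHHHYHYYHYHYY"

Answer: CYHHHYHHHYHYYHHHYHYYHYHYY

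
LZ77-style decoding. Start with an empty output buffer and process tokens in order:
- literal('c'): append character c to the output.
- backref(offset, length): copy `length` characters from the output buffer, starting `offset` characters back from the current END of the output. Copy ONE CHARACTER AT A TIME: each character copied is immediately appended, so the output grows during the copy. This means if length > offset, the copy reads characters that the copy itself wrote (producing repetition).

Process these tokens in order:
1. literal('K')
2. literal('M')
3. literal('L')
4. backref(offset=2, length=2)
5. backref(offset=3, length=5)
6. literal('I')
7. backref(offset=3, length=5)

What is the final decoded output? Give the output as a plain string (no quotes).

Token 1: literal('K'). Output: "K"
Token 2: literal('M'). Output: "KM"
Token 3: literal('L'). Output: "KML"
Token 4: backref(off=2, len=2). Copied 'ML' from pos 1. Output: "KMLML"
Token 5: backref(off=3, len=5) (overlapping!). Copied 'LMLLM' from pos 2. Output: "KMLMLLMLLM"
Token 6: literal('I'). Output: "KMLMLLMLLMI"
Token 7: backref(off=3, len=5) (overlapping!). Copied 'LMILM' from pos 8. Output: "KMLMLLMLLMILMILM"

Answer: KMLMLLMLLMILMILM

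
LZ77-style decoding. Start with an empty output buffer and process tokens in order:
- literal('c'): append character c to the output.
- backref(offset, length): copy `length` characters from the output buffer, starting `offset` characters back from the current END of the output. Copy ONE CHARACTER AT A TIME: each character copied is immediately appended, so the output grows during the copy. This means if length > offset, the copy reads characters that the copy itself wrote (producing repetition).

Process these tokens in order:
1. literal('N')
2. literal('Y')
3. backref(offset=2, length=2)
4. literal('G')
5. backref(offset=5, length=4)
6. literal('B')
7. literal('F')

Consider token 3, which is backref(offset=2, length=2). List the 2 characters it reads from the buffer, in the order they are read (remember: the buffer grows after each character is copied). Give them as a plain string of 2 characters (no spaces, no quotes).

Answer: NY

Derivation:
Token 1: literal('N'). Output: "N"
Token 2: literal('Y'). Output: "NY"
Token 3: backref(off=2, len=2). Buffer before: "NY" (len 2)
  byte 1: read out[0]='N', append. Buffer now: "NYN"
  byte 2: read out[1]='Y', append. Buffer now: "NYNY"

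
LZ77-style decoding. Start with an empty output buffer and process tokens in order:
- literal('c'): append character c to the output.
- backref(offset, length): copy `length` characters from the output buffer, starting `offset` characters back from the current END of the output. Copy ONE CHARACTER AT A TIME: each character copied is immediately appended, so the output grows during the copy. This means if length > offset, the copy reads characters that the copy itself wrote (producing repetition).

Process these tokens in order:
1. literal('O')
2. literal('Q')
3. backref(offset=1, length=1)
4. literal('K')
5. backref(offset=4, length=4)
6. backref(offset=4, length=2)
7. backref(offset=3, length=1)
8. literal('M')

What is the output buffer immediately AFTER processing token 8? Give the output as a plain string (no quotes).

Answer: OQQKOQQKOQKM

Derivation:
Token 1: literal('O'). Output: "O"
Token 2: literal('Q'). Output: "OQ"
Token 3: backref(off=1, len=1). Copied 'Q' from pos 1. Output: "OQQ"
Token 4: literal('K'). Output: "OQQK"
Token 5: backref(off=4, len=4). Copied 'OQQK' from pos 0. Output: "OQQKOQQK"
Token 6: backref(off=4, len=2). Copied 'OQ' from pos 4. Output: "OQQKOQQKOQ"
Token 7: backref(off=3, len=1). Copied 'K' from pos 7. Output: "OQQKOQQKOQK"
Token 8: literal('M'). Output: "OQQKOQQKOQKM"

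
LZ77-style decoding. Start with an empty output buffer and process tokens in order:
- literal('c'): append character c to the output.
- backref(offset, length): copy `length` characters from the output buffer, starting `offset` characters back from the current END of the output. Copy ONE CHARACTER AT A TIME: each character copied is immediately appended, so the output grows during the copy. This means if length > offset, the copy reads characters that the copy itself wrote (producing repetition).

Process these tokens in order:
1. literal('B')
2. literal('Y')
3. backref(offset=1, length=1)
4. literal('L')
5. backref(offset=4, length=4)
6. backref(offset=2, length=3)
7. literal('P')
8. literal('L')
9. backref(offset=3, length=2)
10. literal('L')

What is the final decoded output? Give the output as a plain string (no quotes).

Answer: BYYLBYYLYLYPLYPL

Derivation:
Token 1: literal('B'). Output: "B"
Token 2: literal('Y'). Output: "BY"
Token 3: backref(off=1, len=1). Copied 'Y' from pos 1. Output: "BYY"
Token 4: literal('L'). Output: "BYYL"
Token 5: backref(off=4, len=4). Copied 'BYYL' from pos 0. Output: "BYYLBYYL"
Token 6: backref(off=2, len=3) (overlapping!). Copied 'YLY' from pos 6. Output: "BYYLBYYLYLY"
Token 7: literal('P'). Output: "BYYLBYYLYLYP"
Token 8: literal('L'). Output: "BYYLBYYLYLYPL"
Token 9: backref(off=3, len=2). Copied 'YP' from pos 10. Output: "BYYLBYYLYLYPLYP"
Token 10: literal('L'). Output: "BYYLBYYLYLYPLYPL"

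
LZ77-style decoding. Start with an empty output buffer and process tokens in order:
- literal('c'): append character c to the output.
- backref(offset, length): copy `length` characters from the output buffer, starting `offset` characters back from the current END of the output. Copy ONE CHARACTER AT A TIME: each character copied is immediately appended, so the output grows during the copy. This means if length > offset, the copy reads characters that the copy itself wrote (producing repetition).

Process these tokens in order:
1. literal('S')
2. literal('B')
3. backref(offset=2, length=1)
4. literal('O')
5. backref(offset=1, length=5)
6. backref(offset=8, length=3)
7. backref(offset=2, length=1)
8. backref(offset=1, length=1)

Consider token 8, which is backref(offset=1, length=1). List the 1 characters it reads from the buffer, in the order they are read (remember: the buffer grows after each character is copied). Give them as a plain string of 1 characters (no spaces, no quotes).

Answer: S

Derivation:
Token 1: literal('S'). Output: "S"
Token 2: literal('B'). Output: "SB"
Token 3: backref(off=2, len=1). Copied 'S' from pos 0. Output: "SBS"
Token 4: literal('O'). Output: "SBSO"
Token 5: backref(off=1, len=5) (overlapping!). Copied 'OOOOO' from pos 3. Output: "SBSOOOOOO"
Token 6: backref(off=8, len=3). Copied 'BSO' from pos 1. Output: "SBSOOOOOOBSO"
Token 7: backref(off=2, len=1). Copied 'S' from pos 10. Output: "SBSOOOOOOBSOS"
Token 8: backref(off=1, len=1). Buffer before: "SBSOOOOOOBSOS" (len 13)
  byte 1: read out[12]='S', append. Buffer now: "SBSOOOOOOBSOSS"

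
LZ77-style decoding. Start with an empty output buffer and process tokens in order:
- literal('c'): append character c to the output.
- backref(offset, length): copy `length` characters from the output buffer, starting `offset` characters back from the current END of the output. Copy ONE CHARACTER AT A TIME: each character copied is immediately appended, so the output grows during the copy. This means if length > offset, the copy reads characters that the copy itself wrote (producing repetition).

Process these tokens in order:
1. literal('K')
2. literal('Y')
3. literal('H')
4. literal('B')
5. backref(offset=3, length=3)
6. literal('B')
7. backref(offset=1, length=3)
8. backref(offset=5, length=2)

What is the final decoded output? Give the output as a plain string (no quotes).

Token 1: literal('K'). Output: "K"
Token 2: literal('Y'). Output: "KY"
Token 3: literal('H'). Output: "KYH"
Token 4: literal('B'). Output: "KYHB"
Token 5: backref(off=3, len=3). Copied 'YHB' from pos 1. Output: "KYHBYHB"
Token 6: literal('B'). Output: "KYHBYHBB"
Token 7: backref(off=1, len=3) (overlapping!). Copied 'BBB' from pos 7. Output: "KYHBYHBBBBB"
Token 8: backref(off=5, len=2). Copied 'BB' from pos 6. Output: "KYHBYHBBBBBBB"

Answer: KYHBYHBBBBBBB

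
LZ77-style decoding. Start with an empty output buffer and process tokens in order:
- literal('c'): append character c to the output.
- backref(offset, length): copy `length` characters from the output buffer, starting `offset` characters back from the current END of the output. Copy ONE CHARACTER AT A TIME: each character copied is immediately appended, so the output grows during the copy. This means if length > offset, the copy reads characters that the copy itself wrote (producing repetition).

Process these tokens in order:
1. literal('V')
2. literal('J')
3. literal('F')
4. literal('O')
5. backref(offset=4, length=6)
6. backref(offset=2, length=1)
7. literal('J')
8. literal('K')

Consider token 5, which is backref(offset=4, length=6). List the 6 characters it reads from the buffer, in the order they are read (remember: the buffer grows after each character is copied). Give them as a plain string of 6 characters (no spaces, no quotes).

Answer: VJFOVJ

Derivation:
Token 1: literal('V'). Output: "V"
Token 2: literal('J'). Output: "VJ"
Token 3: literal('F'). Output: "VJF"
Token 4: literal('O'). Output: "VJFO"
Token 5: backref(off=4, len=6). Buffer before: "VJFO" (len 4)
  byte 1: read out[0]='V', append. Buffer now: "VJFOV"
  byte 2: read out[1]='J', append. Buffer now: "VJFOVJ"
  byte 3: read out[2]='F', append. Buffer now: "VJFOVJF"
  byte 4: read out[3]='O', append. Buffer now: "VJFOVJFO"
  byte 5: read out[4]='V', append. Buffer now: "VJFOVJFOV"
  byte 6: read out[5]='J', append. Buffer now: "VJFOVJFOVJ"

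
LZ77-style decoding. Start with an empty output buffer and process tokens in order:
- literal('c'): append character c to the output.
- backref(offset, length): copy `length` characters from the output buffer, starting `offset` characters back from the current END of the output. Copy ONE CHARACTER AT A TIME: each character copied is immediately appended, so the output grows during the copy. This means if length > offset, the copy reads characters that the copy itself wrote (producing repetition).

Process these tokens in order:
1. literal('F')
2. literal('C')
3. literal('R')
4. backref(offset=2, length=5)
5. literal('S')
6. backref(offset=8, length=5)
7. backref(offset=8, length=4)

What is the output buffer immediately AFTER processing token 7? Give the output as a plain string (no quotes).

Answer: FCRCRCRCSCRCRCRCSC

Derivation:
Token 1: literal('F'). Output: "F"
Token 2: literal('C'). Output: "FC"
Token 3: literal('R'). Output: "FCR"
Token 4: backref(off=2, len=5) (overlapping!). Copied 'CRCRC' from pos 1. Output: "FCRCRCRC"
Token 5: literal('S'). Output: "FCRCRCRCS"
Token 6: backref(off=8, len=5). Copied 'CRCRC' from pos 1. Output: "FCRCRCRCSCRCRC"
Token 7: backref(off=8, len=4). Copied 'RCSC' from pos 6. Output: "FCRCRCRCSCRCRCRCSC"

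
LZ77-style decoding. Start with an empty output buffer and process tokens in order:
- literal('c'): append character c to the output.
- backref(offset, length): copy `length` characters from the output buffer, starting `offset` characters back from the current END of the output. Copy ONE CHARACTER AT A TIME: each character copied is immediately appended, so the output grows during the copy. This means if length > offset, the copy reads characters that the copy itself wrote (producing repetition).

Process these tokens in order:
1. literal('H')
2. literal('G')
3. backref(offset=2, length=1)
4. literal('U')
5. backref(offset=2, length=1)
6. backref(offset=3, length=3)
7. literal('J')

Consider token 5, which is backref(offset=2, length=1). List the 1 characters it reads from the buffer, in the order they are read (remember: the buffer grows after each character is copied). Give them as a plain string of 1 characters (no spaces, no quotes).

Token 1: literal('H'). Output: "H"
Token 2: literal('G'). Output: "HG"
Token 3: backref(off=2, len=1). Copied 'H' from pos 0. Output: "HGH"
Token 4: literal('U'). Output: "HGHU"
Token 5: backref(off=2, len=1). Buffer before: "HGHU" (len 4)
  byte 1: read out[2]='H', append. Buffer now: "HGHUH"

Answer: H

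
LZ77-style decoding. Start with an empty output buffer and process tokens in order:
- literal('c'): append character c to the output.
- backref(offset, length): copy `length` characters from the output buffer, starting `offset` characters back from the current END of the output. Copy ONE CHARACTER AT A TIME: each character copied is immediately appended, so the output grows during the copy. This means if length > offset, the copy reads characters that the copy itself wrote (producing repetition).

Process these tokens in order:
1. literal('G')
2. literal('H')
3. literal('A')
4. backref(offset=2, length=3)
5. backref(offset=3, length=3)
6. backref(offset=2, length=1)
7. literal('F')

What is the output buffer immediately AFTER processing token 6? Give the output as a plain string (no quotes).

Token 1: literal('G'). Output: "G"
Token 2: literal('H'). Output: "GH"
Token 3: literal('A'). Output: "GHA"
Token 4: backref(off=2, len=3) (overlapping!). Copied 'HAH' from pos 1. Output: "GHAHAH"
Token 5: backref(off=3, len=3). Copied 'HAH' from pos 3. Output: "GHAHAHHAH"
Token 6: backref(off=2, len=1). Copied 'A' from pos 7. Output: "GHAHAHHAHA"

Answer: GHAHAHHAHA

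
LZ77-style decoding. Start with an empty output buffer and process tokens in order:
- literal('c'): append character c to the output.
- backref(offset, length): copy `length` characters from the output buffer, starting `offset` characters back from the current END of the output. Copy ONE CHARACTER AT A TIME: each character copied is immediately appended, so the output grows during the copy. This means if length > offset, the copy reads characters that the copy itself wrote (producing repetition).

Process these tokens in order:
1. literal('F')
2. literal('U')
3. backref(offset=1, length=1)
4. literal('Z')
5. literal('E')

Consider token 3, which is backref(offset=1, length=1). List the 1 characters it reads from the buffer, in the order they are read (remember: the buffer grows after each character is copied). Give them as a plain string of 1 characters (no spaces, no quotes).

Answer: U

Derivation:
Token 1: literal('F'). Output: "F"
Token 2: literal('U'). Output: "FU"
Token 3: backref(off=1, len=1). Buffer before: "FU" (len 2)
  byte 1: read out[1]='U', append. Buffer now: "FUU"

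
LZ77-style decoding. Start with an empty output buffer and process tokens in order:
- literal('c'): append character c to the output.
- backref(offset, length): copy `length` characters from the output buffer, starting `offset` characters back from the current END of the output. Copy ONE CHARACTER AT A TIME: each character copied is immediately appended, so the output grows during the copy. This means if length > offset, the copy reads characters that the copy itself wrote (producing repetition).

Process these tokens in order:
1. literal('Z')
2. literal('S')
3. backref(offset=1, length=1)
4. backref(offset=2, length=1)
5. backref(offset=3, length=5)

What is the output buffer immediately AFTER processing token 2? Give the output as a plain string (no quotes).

Token 1: literal('Z'). Output: "Z"
Token 2: literal('S'). Output: "ZS"

Answer: ZS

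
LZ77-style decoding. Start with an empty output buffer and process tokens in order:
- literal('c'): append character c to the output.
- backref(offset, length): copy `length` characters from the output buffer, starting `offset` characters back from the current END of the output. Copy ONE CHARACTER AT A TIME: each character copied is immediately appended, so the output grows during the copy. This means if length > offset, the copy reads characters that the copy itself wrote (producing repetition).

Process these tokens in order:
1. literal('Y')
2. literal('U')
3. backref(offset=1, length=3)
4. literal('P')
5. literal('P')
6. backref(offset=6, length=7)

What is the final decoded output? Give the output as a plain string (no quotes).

Answer: YUUUUPPUUUUPPU

Derivation:
Token 1: literal('Y'). Output: "Y"
Token 2: literal('U'). Output: "YU"
Token 3: backref(off=1, len=3) (overlapping!). Copied 'UUU' from pos 1. Output: "YUUUU"
Token 4: literal('P'). Output: "YUUUUP"
Token 5: literal('P'). Output: "YUUUUPP"
Token 6: backref(off=6, len=7) (overlapping!). Copied 'UUUUPPU' from pos 1. Output: "YUUUUPPUUUUPPU"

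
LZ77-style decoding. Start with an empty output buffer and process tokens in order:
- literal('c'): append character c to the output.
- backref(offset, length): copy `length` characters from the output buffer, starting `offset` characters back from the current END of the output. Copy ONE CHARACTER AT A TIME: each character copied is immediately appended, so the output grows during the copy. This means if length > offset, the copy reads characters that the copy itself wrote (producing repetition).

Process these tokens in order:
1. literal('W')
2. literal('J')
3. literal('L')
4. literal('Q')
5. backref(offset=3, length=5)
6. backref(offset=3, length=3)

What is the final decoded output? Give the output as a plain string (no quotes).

Answer: WJLQJLQJLQJL

Derivation:
Token 1: literal('W'). Output: "W"
Token 2: literal('J'). Output: "WJ"
Token 3: literal('L'). Output: "WJL"
Token 4: literal('Q'). Output: "WJLQ"
Token 5: backref(off=3, len=5) (overlapping!). Copied 'JLQJL' from pos 1. Output: "WJLQJLQJL"
Token 6: backref(off=3, len=3). Copied 'QJL' from pos 6. Output: "WJLQJLQJLQJL"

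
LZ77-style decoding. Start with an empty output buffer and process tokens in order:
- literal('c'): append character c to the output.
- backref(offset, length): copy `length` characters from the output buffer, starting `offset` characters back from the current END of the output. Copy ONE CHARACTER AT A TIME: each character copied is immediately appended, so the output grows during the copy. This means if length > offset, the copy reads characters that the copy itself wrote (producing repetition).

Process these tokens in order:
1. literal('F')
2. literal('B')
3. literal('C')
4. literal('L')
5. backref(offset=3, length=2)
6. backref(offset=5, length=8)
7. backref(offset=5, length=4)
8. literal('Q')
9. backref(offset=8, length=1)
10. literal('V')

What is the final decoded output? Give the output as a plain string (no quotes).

Answer: FBCLBCBCLBCBCLBCBCQBV

Derivation:
Token 1: literal('F'). Output: "F"
Token 2: literal('B'). Output: "FB"
Token 3: literal('C'). Output: "FBC"
Token 4: literal('L'). Output: "FBCL"
Token 5: backref(off=3, len=2). Copied 'BC' from pos 1. Output: "FBCLBC"
Token 6: backref(off=5, len=8) (overlapping!). Copied 'BCLBCBCL' from pos 1. Output: "FBCLBCBCLBCBCL"
Token 7: backref(off=5, len=4). Copied 'BCBC' from pos 9. Output: "FBCLBCBCLBCBCLBCBC"
Token 8: literal('Q'). Output: "FBCLBCBCLBCBCLBCBCQ"
Token 9: backref(off=8, len=1). Copied 'B' from pos 11. Output: "FBCLBCBCLBCBCLBCBCQB"
Token 10: literal('V'). Output: "FBCLBCBCLBCBCLBCBCQBV"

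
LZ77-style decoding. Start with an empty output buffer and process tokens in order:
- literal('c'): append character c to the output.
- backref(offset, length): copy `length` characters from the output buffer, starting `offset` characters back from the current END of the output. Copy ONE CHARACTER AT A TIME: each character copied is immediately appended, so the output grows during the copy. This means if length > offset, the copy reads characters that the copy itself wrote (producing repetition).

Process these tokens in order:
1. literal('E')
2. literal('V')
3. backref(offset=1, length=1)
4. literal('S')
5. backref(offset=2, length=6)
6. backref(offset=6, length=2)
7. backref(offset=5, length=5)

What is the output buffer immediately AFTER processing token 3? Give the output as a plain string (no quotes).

Answer: EVV

Derivation:
Token 1: literal('E'). Output: "E"
Token 2: literal('V'). Output: "EV"
Token 3: backref(off=1, len=1). Copied 'V' from pos 1. Output: "EVV"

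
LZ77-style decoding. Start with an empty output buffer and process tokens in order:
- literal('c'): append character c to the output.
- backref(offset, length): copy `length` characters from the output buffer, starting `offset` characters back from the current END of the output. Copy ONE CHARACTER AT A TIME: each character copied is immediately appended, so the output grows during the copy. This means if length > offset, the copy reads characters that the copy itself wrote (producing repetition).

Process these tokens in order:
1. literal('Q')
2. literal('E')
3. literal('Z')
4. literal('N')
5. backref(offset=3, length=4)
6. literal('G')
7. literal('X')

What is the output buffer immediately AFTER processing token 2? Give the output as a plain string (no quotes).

Token 1: literal('Q'). Output: "Q"
Token 2: literal('E'). Output: "QE"

Answer: QE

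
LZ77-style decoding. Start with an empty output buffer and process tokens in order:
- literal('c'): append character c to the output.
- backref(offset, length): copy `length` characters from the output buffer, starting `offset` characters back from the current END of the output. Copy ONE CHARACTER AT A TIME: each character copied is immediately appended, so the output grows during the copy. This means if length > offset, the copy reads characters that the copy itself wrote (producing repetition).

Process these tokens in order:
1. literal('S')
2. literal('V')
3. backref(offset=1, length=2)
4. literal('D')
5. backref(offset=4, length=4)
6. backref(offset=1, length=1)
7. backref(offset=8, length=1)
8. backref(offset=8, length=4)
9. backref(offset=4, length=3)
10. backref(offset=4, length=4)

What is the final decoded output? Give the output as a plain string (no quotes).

Answer: SVVVDVVVDDVVDVVVDVVVDV

Derivation:
Token 1: literal('S'). Output: "S"
Token 2: literal('V'). Output: "SV"
Token 3: backref(off=1, len=2) (overlapping!). Copied 'VV' from pos 1. Output: "SVVV"
Token 4: literal('D'). Output: "SVVVD"
Token 5: backref(off=4, len=4). Copied 'VVVD' from pos 1. Output: "SVVVDVVVD"
Token 6: backref(off=1, len=1). Copied 'D' from pos 8. Output: "SVVVDVVVDD"
Token 7: backref(off=8, len=1). Copied 'V' from pos 2. Output: "SVVVDVVVDDV"
Token 8: backref(off=8, len=4). Copied 'VDVV' from pos 3. Output: "SVVVDVVVDDVVDVV"
Token 9: backref(off=4, len=3). Copied 'VDV' from pos 11. Output: "SVVVDVVVDDVVDVVVDV"
Token 10: backref(off=4, len=4). Copied 'VVDV' from pos 14. Output: "SVVVDVVVDDVVDVVVDVVVDV"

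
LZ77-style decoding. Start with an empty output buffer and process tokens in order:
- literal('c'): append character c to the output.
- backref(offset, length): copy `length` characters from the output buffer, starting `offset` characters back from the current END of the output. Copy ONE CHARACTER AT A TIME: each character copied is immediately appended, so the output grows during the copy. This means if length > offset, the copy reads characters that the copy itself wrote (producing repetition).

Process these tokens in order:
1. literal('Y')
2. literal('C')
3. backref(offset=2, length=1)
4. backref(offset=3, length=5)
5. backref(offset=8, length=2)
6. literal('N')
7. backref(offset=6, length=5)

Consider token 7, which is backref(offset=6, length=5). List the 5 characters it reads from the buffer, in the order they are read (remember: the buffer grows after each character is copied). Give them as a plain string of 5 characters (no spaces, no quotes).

Answer: YYCYC

Derivation:
Token 1: literal('Y'). Output: "Y"
Token 2: literal('C'). Output: "YC"
Token 3: backref(off=2, len=1). Copied 'Y' from pos 0. Output: "YCY"
Token 4: backref(off=3, len=5) (overlapping!). Copied 'YCYYC' from pos 0. Output: "YCYYCYYC"
Token 5: backref(off=8, len=2). Copied 'YC' from pos 0. Output: "YCYYCYYCYC"
Token 6: literal('N'). Output: "YCYYCYYCYCN"
Token 7: backref(off=6, len=5). Buffer before: "YCYYCYYCYCN" (len 11)
  byte 1: read out[5]='Y', append. Buffer now: "YCYYCYYCYCNY"
  byte 2: read out[6]='Y', append. Buffer now: "YCYYCYYCYCNYY"
  byte 3: read out[7]='C', append. Buffer now: "YCYYCYYCYCNYYC"
  byte 4: read out[8]='Y', append. Buffer now: "YCYYCYYCYCNYYCY"
  byte 5: read out[9]='C', append. Buffer now: "YCYYCYYCYCNYYCYC"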